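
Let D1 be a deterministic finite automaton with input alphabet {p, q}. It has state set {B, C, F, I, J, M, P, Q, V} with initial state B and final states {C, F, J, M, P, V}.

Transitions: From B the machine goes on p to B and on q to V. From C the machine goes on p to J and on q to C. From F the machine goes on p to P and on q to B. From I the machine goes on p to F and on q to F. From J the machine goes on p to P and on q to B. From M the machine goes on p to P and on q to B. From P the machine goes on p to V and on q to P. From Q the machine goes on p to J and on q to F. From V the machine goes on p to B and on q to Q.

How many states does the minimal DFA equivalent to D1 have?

Reachable states from the start: {B,F,J,P,Q,V}. Unreachable: {C,I,M} — drop them.
Initial partition by acceptance: {F,J,P,V} | {B,Q}.
Split {F,J,P,V} by δ(·,p) → {F,J,P} and {V}.
On input p, block {F,J,P} splits into {F,J} and {P}.
On input p, block {B,Q} splits into {Q} and {B}.
No further refinement is possible. Final partition (5 blocks): {F,J} | {Q} | {V} | {P} | {B}.

5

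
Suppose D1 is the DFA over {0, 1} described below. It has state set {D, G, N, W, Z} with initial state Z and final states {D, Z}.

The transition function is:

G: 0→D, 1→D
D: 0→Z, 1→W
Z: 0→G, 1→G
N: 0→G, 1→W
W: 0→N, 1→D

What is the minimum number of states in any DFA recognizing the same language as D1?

P0 = {D,Z} | {G,N,W}.
On input 0, block {D,Z} splits into {Z} and {D}.
Refine {G,N,W} on symbol 0: members go to different blocks, giving {N,W} and {G}.
On input 0, block {N,W} splits into {W} and {N}.
No further refinement is possible. Final partition (5 blocks): {Z} | {W} | {D} | {G} | {N}.

5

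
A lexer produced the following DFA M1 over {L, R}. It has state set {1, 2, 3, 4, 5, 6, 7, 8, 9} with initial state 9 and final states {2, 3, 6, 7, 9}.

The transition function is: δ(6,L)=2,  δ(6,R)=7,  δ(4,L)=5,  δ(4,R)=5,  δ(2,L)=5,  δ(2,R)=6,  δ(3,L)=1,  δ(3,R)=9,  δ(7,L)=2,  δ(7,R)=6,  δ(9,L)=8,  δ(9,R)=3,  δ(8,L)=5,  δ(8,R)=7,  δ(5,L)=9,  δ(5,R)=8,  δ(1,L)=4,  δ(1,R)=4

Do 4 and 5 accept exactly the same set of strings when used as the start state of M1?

Every state is reachable, so we keep all 9.
Start with accepting vs non-accepting: {2,3,6,7,9} | {1,4,5,8}.
Split {2,3,6,7,9} by δ(·,L) → {2,3,9} and {6,7}.
On input R, block {2,3,9} splits into {3,9} and {2}.
On input L, block {1,4,5,8} splits into {1,4,8} and {5}.
Split {1,4,8} by δ(·,L) → {4,8} and {1}.
Refine {3,9} on symbol L: members go to different blocks, giving {3} and {9}.
Split {4,8} by δ(·,R) → {4} and {8}.
Stable partition: {3} | {4} | {6,7} | {2} | {5} | {1} | {9} | {8} — 8 equivalence classes.
4 and 5 end up in different blocks, so they are distinguishable. For instance, the string 'L' is accepted from only 5.

No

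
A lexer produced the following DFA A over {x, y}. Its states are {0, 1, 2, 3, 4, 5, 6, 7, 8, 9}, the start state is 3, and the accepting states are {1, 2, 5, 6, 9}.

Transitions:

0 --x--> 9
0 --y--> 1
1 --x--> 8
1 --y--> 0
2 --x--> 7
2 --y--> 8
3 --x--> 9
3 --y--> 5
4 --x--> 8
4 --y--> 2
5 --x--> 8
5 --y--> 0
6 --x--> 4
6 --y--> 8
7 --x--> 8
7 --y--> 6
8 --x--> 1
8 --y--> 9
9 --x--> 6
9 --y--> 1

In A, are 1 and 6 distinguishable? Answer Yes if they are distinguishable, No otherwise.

Every state is reachable, so we keep all 10.
Initial partition by acceptance: {1,2,5,6,9} | {0,3,4,7,8}.
Refine {1,2,5,6,9} on symbol x: members go to different blocks, giving {1,2,5,6} and {9}.
Refine {0,3,4,7,8} on symbol x: members go to different blocks, giving {0,3} and {4,7} and {8}.
On input x, block {1,2,5,6} splits into {1,5} and {2,6}.
No further refinement is possible. Final partition (6 blocks): {1,5} | {0,3} | {9} | {4,7} | {8} | {2,6}.
1 and 6 end up in different blocks, so they are distinguishable. For instance, the string 'xx' is accepted from only 1.

Yes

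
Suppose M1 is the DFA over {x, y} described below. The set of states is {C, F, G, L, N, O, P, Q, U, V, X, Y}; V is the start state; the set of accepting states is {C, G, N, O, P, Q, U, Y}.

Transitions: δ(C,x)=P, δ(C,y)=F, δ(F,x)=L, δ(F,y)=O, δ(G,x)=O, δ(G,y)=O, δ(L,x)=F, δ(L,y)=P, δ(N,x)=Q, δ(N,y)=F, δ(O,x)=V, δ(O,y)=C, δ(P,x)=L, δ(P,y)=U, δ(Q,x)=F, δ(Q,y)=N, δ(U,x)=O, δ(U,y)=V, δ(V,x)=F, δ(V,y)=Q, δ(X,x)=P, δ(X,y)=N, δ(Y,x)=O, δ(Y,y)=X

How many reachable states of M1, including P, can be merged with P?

3

States {G,X,Y} cannot be reached from the start state, so discard them.
P0 = {C,N,O,P,Q,U} | {F,L,V}.
Split {C,N,O,P,Q,U} by δ(·,x) → {C,N,U} and {O,P,Q}.
No further refinement is possible. Final partition (3 blocks): {C,N,U} | {F,L,V} | {O,P,Q}.
State P belongs to the block {O,P,Q}, which has 3 states.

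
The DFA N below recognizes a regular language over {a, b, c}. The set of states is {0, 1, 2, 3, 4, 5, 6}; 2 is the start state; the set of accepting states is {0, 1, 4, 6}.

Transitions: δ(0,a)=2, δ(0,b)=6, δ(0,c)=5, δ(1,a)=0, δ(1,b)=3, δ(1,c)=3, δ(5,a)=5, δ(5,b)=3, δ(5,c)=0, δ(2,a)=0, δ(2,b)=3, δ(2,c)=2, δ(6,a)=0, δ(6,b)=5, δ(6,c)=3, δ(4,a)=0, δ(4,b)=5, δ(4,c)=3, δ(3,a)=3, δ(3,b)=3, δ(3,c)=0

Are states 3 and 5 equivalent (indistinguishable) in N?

Yes

Reachable states from the start: {0,2,3,5,6}. Unreachable: {1,4} — drop them.
Start with accepting vs non-accepting: {0,6} | {2,3,5}.
On input a, block {0,6} splits into {0} and {6}.
Split {2,3,5} by δ(·,a) → {3,5} and {2}.
No further refinement is possible. Final partition (4 blocks): {0} | {3,5} | {6} | {2}.
3 and 5 lie in the same block of the stable partition, so they are equivalent — no string distinguishes them.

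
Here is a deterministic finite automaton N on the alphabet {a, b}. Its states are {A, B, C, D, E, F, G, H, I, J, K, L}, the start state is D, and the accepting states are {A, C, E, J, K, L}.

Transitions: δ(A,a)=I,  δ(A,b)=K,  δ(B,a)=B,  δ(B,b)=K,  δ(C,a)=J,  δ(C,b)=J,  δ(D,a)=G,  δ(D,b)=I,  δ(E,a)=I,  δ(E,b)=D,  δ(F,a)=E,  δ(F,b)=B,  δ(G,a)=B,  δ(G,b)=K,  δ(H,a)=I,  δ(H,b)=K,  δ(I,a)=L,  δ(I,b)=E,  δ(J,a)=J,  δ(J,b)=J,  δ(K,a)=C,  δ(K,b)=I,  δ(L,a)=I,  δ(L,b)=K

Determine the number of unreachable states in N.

Starting at D and following transitions, the reachable set is {B, C, D, E, G, I, J, K, L}. That leaves A, F, H unreachable — 3 in total.

3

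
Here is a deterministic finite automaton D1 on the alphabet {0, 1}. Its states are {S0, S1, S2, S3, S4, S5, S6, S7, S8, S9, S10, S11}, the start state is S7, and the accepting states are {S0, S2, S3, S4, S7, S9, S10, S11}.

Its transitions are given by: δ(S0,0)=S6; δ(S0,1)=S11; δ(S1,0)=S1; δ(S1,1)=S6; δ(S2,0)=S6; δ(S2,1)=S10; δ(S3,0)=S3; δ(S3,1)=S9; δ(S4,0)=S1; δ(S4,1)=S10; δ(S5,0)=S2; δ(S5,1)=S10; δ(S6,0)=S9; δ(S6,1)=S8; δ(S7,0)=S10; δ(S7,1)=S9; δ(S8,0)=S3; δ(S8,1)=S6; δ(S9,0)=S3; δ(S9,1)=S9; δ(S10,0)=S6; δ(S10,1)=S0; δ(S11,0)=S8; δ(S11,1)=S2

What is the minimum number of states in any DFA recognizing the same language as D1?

4

First remove the unreachable states {S1,S4,S5}; 9 states remain.
P0 = {S0,S2,S3,S7,S9,S10,S11} | {S6,S8}.
Split {S0,S2,S3,S7,S9,S10,S11} by δ(·,0) → {S0,S2,S10,S11} and {S3,S7,S9}.
On input 0, block {S3,S7,S9} splits into {S3,S9} and {S7}.
No further refinement is possible. Final partition (4 blocks): {S0,S2,S10,S11} | {S6,S8} | {S3,S9} | {S7}.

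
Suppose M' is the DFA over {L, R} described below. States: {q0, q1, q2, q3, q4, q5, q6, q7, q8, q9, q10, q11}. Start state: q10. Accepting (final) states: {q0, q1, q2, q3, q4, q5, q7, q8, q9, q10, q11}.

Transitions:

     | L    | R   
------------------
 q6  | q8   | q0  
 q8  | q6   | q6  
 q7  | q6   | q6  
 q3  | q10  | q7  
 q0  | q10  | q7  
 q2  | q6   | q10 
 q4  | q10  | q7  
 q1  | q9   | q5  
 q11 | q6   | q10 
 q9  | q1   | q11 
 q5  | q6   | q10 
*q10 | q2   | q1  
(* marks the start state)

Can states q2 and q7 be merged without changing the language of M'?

States {q3,q4} cannot be reached from the start state, so discard them.
P0 = {q0,q1,q2,q5,q7,q8,q9,q10,q11} | {q6}.
Refine {q0,q1,q2,q5,q7,q8,q9,q10,q11} on symbol L: members go to different blocks, giving {q2,q5,q7,q8,q11} and {q0,q1,q9,q10}.
On input R, block {q2,q5,q7,q8,q11} splits into {q2,q5,q11} and {q7,q8}.
On input L, block {q0,q1,q9,q10} splits into {q0,q1,q9} and {q10}.
Refine {q0,q1,q9} on symbol L: members go to different blocks, giving {q1,q9} and {q0}.
The partition is now stable with 6 blocks: {q2,q5,q11} | {q6} | {q1,q9} | {q7,q8} | {q10} | {q0}.
q2 and q7 end up in different blocks, so they are distinguishable. For instance, the string 'R' is accepted from only q2.

No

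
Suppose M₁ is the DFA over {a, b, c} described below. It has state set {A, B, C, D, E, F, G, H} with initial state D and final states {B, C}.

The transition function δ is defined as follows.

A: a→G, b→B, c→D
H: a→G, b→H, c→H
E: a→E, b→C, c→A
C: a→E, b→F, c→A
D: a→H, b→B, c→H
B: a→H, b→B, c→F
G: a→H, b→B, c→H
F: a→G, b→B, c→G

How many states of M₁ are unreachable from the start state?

No path from D leads to A, C, E; the other 5 states are all reachable.

3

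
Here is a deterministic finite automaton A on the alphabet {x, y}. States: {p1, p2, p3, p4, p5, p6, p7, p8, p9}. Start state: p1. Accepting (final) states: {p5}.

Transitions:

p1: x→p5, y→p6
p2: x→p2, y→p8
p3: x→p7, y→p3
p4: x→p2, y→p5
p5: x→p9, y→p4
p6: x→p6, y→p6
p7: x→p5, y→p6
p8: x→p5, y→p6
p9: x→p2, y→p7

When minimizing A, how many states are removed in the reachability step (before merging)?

1

BFS from p1 reaches {p1, p2, p4, p5, p6, p7, p8, p9}; the 1 state(s) p3 are never visited.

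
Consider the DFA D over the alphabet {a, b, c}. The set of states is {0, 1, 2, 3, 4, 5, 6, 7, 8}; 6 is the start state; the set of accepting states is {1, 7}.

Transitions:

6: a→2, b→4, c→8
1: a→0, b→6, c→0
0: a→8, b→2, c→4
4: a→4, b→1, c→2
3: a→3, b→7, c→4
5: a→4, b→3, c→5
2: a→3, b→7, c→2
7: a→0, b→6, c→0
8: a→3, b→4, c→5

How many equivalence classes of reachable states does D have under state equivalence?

4

All states are reachable from the start state.
Initial partition by acceptance: {1,7} | {0,2,3,4,5,6,8}.
On input b, block {0,2,3,4,5,6,8} splits into {0,5,6,8} and {2,3,4}.
Refine {0,5,6,8} on symbol a: members go to different blocks, giving {5,6,8} and {0}.
Stable partition: {1,7} | {5,6,8} | {2,3,4} | {0} — 4 equivalence classes.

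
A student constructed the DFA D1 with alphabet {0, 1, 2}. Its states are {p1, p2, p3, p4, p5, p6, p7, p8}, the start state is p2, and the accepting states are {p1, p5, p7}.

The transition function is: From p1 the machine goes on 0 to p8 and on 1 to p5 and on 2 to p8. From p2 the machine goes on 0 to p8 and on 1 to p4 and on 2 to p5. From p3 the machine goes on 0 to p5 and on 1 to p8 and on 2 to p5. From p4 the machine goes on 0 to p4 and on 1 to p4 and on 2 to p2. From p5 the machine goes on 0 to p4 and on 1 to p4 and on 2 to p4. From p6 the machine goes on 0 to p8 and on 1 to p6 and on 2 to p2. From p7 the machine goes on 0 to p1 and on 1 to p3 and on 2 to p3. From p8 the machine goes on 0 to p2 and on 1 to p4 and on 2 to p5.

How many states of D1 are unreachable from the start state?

4

BFS from p2 reaches {p2, p4, p5, p8}; the 4 state(s) p1, p3, p6, p7 are never visited.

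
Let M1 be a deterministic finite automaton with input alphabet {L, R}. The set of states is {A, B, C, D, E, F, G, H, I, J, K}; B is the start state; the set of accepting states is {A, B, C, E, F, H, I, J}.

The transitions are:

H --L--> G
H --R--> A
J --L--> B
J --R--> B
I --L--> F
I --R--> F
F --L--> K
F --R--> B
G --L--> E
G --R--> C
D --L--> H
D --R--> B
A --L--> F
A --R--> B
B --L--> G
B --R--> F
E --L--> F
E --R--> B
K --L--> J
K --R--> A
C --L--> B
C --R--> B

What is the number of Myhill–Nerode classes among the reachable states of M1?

3

Reachable states from the start: {A,B,C,E,F,G,J,K}. Unreachable: {D,H,I} — drop them.
P0 = {A,B,C,E,F,J} | {G,K}.
Refine {A,B,C,E,F,J} on symbol L: members go to different blocks, giving {A,C,E,J} and {B,F}.
The partition is now stable with 3 blocks: {A,C,E,J} | {G,K} | {B,F}.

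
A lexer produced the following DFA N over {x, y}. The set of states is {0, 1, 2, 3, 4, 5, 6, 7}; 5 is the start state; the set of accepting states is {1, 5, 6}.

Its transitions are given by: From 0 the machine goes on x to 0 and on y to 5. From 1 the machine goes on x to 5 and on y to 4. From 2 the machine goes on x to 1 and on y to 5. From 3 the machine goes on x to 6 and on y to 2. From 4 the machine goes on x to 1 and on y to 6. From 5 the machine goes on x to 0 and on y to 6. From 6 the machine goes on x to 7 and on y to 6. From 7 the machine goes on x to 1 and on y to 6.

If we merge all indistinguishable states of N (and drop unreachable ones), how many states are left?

5

States {2,3} cannot be reached from the start state, so discard them.
P0 = {1,5,6} | {0,4,7}.
Split {1,5,6} by δ(·,x) → {5,6} and {1}.
Split {0,4,7} by δ(·,x) → {4,7} and {0}.
On input x, block {5,6} splits into {5} and {6}.
Stable partition: {5} | {4,7} | {1} | {0} | {6} — 5 equivalence classes.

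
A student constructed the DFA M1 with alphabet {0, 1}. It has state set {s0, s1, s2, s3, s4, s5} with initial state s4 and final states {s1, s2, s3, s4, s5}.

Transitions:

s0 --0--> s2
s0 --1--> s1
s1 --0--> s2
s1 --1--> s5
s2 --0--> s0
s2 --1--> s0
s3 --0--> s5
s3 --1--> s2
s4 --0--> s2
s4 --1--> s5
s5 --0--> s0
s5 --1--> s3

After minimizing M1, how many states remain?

5

All states are reachable from the start state.
Initial partition by acceptance: {s1,s2,s3,s4,s5} | {s0}.
Refine {s1,s2,s3,s4,s5} on symbol 0: members go to different blocks, giving {s1,s3,s4} and {s2,s5}.
On input 1, block {s2,s5} splits into {s2} and {s5}.
Refine {s1,s3,s4} on symbol 0: members go to different blocks, giving {s1,s4} and {s3}.
No further refinement is possible. Final partition (5 blocks): {s1,s4} | {s0} | {s2} | {s5} | {s3}.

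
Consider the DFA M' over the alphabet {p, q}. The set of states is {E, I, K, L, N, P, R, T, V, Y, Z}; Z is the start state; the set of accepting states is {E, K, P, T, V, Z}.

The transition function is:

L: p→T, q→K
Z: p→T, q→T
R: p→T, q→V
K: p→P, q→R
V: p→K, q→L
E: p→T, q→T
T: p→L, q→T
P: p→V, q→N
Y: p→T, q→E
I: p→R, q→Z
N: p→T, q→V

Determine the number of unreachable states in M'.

BFS from Z reaches {K, L, N, P, R, T, V, Z}; the 3 state(s) E, I, Y are never visited.

3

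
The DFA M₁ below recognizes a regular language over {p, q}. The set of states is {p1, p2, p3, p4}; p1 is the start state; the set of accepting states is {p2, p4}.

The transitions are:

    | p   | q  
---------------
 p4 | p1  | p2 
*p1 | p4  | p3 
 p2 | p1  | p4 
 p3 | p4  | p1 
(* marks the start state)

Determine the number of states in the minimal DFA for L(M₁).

2

Initial partition by acceptance: {p2,p4} | {p1,p3}.
Stable partition: {p2,p4} | {p1,p3} — 2 equivalence classes.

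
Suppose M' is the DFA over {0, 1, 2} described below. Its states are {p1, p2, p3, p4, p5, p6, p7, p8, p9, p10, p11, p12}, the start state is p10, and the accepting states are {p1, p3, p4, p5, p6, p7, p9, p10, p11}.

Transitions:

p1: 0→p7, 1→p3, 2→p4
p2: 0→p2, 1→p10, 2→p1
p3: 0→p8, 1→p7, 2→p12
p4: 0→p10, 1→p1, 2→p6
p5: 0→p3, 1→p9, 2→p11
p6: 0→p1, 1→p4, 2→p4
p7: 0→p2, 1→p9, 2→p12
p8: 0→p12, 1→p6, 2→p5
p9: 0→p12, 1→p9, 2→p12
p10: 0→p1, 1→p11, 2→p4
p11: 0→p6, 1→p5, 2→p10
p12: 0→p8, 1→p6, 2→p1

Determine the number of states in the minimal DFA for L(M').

5

P0 = {p1,p3,p4,p5,p6,p7,p9,p10,p11} | {p2,p8,p12}.
Refine {p1,p3,p4,p5,p6,p7,p9,p10,p11} on symbol 0: members go to different blocks, giving {p1,p4,p5,p6,p10,p11} and {p3,p7,p9}.
Refine {p1,p4,p5,p6,p10,p11} on symbol 0: members go to different blocks, giving {p4,p6,p10,p11} and {p1,p5}.
Split {p4,p6,p10,p11} by δ(·,0) → {p4,p11} and {p6,p10}.
No further refinement is possible. Final partition (5 blocks): {p4,p11} | {p2,p8,p12} | {p3,p7,p9} | {p1,p5} | {p6,p10}.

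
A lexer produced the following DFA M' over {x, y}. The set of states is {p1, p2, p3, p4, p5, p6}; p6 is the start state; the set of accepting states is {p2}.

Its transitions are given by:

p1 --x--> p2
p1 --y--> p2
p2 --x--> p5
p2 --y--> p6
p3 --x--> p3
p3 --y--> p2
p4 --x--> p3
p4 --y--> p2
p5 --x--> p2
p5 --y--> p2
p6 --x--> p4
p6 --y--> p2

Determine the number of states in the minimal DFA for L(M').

3

First remove the unreachable states {p1}; 5 states remain.
Initial partition by acceptance: {p2} | {p3,p4,p5,p6}.
Split {p3,p4,p5,p6} by δ(·,x) → {p3,p4,p6} and {p5}.
No further refinement is possible. Final partition (3 blocks): {p2} | {p3,p4,p6} | {p5}.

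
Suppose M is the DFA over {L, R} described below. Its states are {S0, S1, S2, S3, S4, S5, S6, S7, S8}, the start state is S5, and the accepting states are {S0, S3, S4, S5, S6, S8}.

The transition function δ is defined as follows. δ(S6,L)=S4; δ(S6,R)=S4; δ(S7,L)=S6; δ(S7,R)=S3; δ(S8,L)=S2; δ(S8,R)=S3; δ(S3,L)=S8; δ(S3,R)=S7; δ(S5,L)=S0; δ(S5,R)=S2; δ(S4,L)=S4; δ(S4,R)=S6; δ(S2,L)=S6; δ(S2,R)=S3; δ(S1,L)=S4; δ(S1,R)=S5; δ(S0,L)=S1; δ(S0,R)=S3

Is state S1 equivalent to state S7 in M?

Yes

Every state is reachable, so we keep all 9.
Start with accepting vs non-accepting: {S0,S3,S4,S5,S6,S8} | {S1,S2,S7}.
Split {S0,S3,S4,S5,S6,S8} by δ(·,L) → {S3,S4,S5,S6} and {S0,S8}.
On input L, block {S3,S4,S5,S6} splits into {S3,S5} and {S4,S6}.
No further refinement is possible. Final partition (4 blocks): {S3,S5} | {S1,S2,S7} | {S0,S8} | {S4,S6}.
S1 and S7 lie in the same block of the stable partition, so they are equivalent — no string distinguishes them.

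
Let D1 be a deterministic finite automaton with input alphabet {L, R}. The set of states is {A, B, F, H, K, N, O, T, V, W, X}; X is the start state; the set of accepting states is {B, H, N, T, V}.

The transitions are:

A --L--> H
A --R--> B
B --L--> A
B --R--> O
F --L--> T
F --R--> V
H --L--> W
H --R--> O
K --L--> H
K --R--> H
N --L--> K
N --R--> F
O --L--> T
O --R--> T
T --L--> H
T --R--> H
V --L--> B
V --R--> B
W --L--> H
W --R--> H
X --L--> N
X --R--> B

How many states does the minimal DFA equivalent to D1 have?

All states are reachable from the start state.
Start with accepting vs non-accepting: {B,H,N,T,V} | {A,F,K,O,W,X}.
Split {B,H,N,T,V} by δ(·,L) → {B,H,N} and {T,V}.
Split {A,F,K,O,W,X} by δ(·,L) → {A,K,W,X} and {F,O}.
The partition is now stable with 4 blocks: {B,H,N} | {A,K,W,X} | {T,V} | {F,O}.

4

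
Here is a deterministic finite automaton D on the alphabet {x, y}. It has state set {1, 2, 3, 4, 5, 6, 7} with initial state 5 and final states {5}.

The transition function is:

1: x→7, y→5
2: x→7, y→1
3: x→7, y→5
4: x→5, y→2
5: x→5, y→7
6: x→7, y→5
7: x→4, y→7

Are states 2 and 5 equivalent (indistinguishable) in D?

First remove the unreachable states {3,6}; 5 states remain.
Start with accepting vs non-accepting: {5} | {1,2,4,7}.
Split {1,2,4,7} by δ(·,x) → {1,2,7} and {4}.
Split {1,2,7} by δ(·,x) → {1,2} and {7}.
Split {1,2} by δ(·,y) → {1} and {2}.
The partition is now stable with 5 blocks: {5} | {1} | {4} | {7} | {2}.
2 and 5 end up in different blocks, so they are distinguishable. For instance, the string 'ε' is accepted from only 5.

No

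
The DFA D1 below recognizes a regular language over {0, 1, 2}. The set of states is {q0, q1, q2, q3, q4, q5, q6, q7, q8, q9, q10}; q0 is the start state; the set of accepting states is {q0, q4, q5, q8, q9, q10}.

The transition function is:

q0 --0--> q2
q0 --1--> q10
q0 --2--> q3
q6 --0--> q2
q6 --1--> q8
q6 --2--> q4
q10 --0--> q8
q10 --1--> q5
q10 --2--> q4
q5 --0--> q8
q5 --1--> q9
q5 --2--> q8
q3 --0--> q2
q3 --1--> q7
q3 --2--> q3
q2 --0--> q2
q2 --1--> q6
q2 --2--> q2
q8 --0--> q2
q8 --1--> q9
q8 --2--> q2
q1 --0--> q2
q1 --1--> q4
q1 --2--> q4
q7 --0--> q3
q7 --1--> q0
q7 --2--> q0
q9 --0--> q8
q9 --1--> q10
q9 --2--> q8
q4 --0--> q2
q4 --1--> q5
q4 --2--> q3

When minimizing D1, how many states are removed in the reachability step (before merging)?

Starting at q0 and following transitions, the reachable set is {q0, q2, q3, q4, q5, q6, q7, q8, q9, q10}. That leaves q1 unreachable — 1 in total.

1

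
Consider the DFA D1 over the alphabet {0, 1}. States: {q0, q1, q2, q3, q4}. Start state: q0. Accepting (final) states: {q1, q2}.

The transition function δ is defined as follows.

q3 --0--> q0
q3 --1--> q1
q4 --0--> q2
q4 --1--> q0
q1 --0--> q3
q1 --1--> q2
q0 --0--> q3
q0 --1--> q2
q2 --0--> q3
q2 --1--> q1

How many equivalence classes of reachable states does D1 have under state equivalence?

2

First remove the unreachable states {q4}; 4 states remain.
P0 = {q1,q2} | {q0,q3}.
Stable partition: {q1,q2} | {q0,q3} — 2 equivalence classes.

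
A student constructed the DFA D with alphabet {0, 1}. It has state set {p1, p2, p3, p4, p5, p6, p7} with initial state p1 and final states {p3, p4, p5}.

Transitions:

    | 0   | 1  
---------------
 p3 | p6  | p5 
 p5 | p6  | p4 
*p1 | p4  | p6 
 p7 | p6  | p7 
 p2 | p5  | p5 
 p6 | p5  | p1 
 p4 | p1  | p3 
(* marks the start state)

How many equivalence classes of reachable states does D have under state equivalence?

States {p2,p7} cannot be reached from the start state, so discard them.
Start with accepting vs non-accepting: {p3,p4,p5} | {p1,p6}.
No further refinement is possible. Final partition (2 blocks): {p3,p4,p5} | {p1,p6}.

2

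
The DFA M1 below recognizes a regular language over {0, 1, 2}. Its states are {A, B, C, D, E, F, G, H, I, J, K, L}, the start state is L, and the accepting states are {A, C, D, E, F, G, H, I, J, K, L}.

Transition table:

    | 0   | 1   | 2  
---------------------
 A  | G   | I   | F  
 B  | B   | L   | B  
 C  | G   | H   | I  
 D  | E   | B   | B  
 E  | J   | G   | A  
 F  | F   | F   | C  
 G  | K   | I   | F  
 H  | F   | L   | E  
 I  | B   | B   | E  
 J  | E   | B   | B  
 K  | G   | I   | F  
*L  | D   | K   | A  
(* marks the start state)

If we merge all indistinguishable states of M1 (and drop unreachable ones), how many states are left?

8

Initial partition by acceptance: {A,C,D,E,F,G,H,I,J,K,L} | {B}.
Refine {A,C,D,E,F,G,H,I,J,K,L} on symbol 0: members go to different blocks, giving {A,C,D,E,F,G,H,J,K,L} and {I}.
Split {A,C,D,E,F,G,H,J,K,L} by δ(·,1) → {C,E,F,H,L} and {A,G,K} and {D,J}.
On input 0, block {C,E,F,H,L} splits into {E,L} and {F,H} and {C}.
Split {F,H} by δ(·,1) → {F} and {H}.
Stable partition: {E,L} | {B} | {I} | {A,G,K} | {D,J} | {F} | {C} | {H} — 8 equivalence classes.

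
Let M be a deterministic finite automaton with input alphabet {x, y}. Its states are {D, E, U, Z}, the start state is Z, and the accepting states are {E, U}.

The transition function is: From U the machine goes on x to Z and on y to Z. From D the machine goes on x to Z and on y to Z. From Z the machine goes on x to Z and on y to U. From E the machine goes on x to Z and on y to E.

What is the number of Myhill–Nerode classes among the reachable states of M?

2

Reachable states from the start: {U,Z}. Unreachable: {D,E} — drop them.
Start with accepting vs non-accepting: {U} | {Z}.
The partition is now stable with 2 blocks: {U} | {Z}.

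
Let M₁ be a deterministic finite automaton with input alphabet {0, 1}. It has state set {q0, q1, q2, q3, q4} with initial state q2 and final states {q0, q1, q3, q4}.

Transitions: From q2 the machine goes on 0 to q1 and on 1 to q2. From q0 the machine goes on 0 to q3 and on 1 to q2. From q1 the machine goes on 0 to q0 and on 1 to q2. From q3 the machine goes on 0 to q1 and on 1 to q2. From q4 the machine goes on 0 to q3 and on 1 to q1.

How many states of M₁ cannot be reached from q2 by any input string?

1

BFS from q2 reaches {q0, q1, q2, q3}; the 1 state(s) q4 are never visited.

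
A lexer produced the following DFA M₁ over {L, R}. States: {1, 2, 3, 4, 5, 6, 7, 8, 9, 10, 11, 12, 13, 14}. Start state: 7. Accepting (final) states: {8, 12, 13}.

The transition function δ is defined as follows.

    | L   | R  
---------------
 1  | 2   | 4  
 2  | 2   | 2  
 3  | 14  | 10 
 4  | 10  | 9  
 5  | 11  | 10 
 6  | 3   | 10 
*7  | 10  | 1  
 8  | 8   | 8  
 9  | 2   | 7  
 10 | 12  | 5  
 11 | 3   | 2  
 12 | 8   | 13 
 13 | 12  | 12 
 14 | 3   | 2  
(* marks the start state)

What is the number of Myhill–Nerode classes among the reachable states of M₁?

7

States {6} cannot be reached from the start state, so discard them.
P0 = {8,12,13} | {1,2,3,4,5,7,9,10,11,14}.
On input L, block {1,2,3,4,5,7,9,10,11,14} splits into {1,2,3,4,5,7,9,11,14} and {10}.
On input L, block {1,2,3,4,5,7,9,11,14} splits into {1,2,3,5,9,11,14} and {4,7}.
On input R, block {1,2,3,5,9,11,14} splits into {2,11,14} and {1,9} and {3,5}.
Refine {2,11,14} on symbol L: members go to different blocks, giving {11,14} and {2}.
Stable partition: {8,12,13} | {11,14} | {10} | {4,7} | {1,9} | {3,5} | {2} — 7 equivalence classes.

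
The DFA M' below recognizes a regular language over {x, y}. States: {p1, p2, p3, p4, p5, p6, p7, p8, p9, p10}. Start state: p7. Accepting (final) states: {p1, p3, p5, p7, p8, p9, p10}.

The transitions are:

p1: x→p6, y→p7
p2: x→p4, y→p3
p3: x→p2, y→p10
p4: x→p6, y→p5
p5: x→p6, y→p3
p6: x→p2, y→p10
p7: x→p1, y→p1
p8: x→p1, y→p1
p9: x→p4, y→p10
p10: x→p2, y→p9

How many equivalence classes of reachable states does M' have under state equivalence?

First remove the unreachable states {p8}; 9 states remain.
Start with accepting vs non-accepting: {p1,p3,p5,p7,p9,p10} | {p2,p4,p6}.
Refine {p1,p3,p5,p7,p9,p10} on symbol x: members go to different blocks, giving {p1,p3,p5,p9,p10} and {p7}.
Refine {p1,p3,p5,p9,p10} on symbol y: members go to different blocks, giving {p3,p5,p9,p10} and {p1}.
No further refinement is possible. Final partition (4 blocks): {p3,p5,p9,p10} | {p2,p4,p6} | {p7} | {p1}.

4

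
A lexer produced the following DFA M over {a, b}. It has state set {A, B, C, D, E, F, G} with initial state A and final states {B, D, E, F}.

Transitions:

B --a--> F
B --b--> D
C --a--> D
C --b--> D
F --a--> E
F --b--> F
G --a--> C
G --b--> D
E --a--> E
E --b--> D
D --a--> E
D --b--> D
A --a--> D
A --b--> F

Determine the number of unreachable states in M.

BFS from A reaches {A, D, E, F}; the 3 state(s) B, C, G are never visited.

3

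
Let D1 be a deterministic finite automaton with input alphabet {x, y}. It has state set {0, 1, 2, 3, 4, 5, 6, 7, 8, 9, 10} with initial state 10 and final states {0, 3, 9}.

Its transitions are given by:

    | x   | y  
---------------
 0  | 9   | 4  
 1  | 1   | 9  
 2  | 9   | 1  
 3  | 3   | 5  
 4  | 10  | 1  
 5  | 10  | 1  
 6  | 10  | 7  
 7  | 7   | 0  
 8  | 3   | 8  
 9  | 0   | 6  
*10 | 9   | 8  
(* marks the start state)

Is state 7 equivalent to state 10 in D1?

No

States {2} cannot be reached from the start state, so discard them.
P0 = {0,3,9} | {1,4,5,6,7,8,10}.
On input x, block {1,4,5,6,7,8,10} splits into {1,4,5,6,7} and {8,10}.
Split {1,4,5,6,7} by δ(·,x) → {4,5,6} and {1,7}.
No further refinement is possible. Final partition (4 blocks): {0,3,9} | {4,5,6} | {8,10} | {1,7}.
7 and 10 end up in different blocks, so they are distinguishable. For instance, the string 'x' is accepted from only 10.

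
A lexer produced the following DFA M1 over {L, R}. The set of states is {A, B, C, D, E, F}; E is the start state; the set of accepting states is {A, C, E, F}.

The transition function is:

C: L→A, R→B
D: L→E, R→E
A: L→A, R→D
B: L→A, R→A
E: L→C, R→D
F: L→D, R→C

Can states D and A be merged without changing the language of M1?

No

States {F} cannot be reached from the start state, so discard them.
Initial partition by acceptance: {A,C,E} | {B,D}.
Stable partition: {A,C,E} | {B,D} — 2 equivalence classes.
D and A end up in different blocks, so they are distinguishable. For instance, the string 'ε' is accepted from only A.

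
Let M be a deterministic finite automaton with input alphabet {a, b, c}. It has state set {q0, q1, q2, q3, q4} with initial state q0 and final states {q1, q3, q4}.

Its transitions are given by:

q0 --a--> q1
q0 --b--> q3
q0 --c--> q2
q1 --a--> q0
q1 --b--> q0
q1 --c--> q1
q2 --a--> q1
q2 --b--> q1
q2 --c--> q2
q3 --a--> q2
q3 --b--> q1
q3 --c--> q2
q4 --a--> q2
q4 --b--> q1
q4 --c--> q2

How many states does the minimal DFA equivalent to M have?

States {q4} cannot be reached from the start state, so discard them.
P0 = {q1,q3} | {q0,q2}.
Refine {q1,q3} on symbol b: members go to different blocks, giving {q1} and {q3}.
Refine {q0,q2} on symbol b: members go to different blocks, giving {q0} and {q2}.
The partition is now stable with 4 blocks: {q1} | {q0} | {q3} | {q2}.

4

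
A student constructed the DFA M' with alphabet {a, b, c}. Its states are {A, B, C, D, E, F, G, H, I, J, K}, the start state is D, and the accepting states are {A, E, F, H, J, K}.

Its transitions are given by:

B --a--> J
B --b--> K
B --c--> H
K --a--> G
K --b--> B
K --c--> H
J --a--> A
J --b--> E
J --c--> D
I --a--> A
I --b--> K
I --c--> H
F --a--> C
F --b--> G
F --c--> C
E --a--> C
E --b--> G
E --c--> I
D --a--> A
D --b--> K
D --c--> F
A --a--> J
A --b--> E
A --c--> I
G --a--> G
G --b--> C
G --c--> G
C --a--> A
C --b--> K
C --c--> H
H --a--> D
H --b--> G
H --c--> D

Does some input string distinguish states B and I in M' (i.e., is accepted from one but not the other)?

All states are reachable from the start state.
P0 = {A,E,F,H,J,K} | {B,C,D,G,I}.
On input a, block {A,E,F,H,J,K} splits into {E,F,H,K} and {A,J}.
Split {E,F,H,K} by δ(·,c) → {E,F,H} and {K}.
Refine {B,C,D,G,I} on symbol a: members go to different blocks, giving {B,C,D,I} and {G}.
Stable partition: {E,F,H} | {B,C,D,I} | {A,J} | {K} | {G} — 5 equivalence classes.
B and I lie in the same block of the stable partition, so they are equivalent — no string distinguishes them.

No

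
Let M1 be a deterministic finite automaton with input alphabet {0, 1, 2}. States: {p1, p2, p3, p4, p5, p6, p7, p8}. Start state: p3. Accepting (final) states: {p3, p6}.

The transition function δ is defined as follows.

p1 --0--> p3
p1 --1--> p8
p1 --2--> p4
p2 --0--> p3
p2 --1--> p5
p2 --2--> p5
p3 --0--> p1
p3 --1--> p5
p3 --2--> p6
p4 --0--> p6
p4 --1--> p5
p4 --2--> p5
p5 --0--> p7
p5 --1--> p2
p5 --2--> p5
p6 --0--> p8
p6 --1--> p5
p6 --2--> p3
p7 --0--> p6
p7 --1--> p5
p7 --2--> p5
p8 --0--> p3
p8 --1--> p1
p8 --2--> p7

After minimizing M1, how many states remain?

4

P0 = {p3,p6} | {p1,p2,p4,p5,p7,p8}.
On input 0, block {p1,p2,p4,p5,p7,p8} splits into {p1,p2,p4,p7,p8} and {p5}.
On input 1, block {p1,p2,p4,p7,p8} splits into {p2,p4,p7} and {p1,p8}.
The partition is now stable with 4 blocks: {p3,p6} | {p2,p4,p7} | {p5} | {p1,p8}.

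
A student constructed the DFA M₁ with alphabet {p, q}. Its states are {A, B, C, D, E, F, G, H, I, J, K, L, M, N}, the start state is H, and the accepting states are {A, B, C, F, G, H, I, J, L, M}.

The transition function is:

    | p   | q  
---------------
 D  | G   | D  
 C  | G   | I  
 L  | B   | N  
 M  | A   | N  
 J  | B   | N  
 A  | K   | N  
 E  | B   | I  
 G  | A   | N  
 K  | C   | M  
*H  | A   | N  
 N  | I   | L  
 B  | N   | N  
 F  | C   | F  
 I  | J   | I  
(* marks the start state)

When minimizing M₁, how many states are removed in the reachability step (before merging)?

No path from H leads to D, E, F; the other 11 states are all reachable.

3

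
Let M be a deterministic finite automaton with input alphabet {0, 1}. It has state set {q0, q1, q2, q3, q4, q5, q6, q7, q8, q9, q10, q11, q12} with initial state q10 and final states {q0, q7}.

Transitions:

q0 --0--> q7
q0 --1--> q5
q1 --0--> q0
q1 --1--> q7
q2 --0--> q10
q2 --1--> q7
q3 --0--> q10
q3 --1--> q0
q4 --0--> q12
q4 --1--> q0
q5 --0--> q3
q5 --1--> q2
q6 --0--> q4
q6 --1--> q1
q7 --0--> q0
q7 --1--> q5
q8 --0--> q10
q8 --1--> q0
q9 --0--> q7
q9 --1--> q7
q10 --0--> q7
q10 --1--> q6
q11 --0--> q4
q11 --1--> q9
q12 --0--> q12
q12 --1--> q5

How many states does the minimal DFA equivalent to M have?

8

First remove the unreachable states {q8,q9,q11}; 10 states remain.
Initial partition by acceptance: {q0,q7} | {q1,q2,q3,q4,q5,q6,q10,q12}.
Split {q1,q2,q3,q4,q5,q6,q10,q12} by δ(·,0) → {q2,q3,q4,q5,q6,q12} and {q1,q10}.
Split {q2,q3,q4,q5,q6,q12} by δ(·,0) → {q4,q5,q6,q12} and {q2,q3}.
Split {q4,q5,q6,q12} by δ(·,0) → {q4,q6,q12} and {q5}.
On input 1, block {q4,q6,q12} splits into {q4} and {q6} and {q12}.
On input 1, block {q1,q10} splits into {q1} and {q10}.
The partition is now stable with 8 blocks: {q0,q7} | {q4} | {q1} | {q2,q3} | {q5} | {q6} | {q12} | {q10}.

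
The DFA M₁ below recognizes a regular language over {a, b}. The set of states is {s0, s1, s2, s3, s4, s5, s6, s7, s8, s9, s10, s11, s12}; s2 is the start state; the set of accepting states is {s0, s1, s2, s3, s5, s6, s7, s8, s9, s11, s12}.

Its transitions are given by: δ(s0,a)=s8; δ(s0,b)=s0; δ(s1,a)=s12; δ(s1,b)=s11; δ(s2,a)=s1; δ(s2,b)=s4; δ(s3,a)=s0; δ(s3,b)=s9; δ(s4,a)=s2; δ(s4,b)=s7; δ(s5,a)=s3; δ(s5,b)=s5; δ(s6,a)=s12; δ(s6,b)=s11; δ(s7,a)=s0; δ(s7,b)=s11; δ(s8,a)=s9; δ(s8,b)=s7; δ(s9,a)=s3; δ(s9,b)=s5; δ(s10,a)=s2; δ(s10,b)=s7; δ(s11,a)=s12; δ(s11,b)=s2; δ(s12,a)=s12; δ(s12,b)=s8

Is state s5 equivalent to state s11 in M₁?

First remove the unreachable states {s6,s10}; 11 states remain.
P0 = {s0,s1,s2,s3,s5,s7,s8,s9,s11,s12} | {s4}.
Split {s0,s1,s2,s3,s5,s7,s8,s9,s11,s12} by δ(·,b) → {s0,s1,s3,s5,s7,s8,s9,s11,s12} and {s2}.
Split {s0,s1,s3,s5,s7,s8,s9,s11,s12} by δ(·,b) → {s0,s1,s3,s5,s7,s8,s9,s12} and {s11}.
On input b, block {s0,s1,s3,s5,s7,s8,s9,s12} splits into {s0,s3,s5,s8,s9,s12} and {s1,s7}.
Split {s0,s3,s5,s8,s9,s12} by δ(·,b) → {s0,s3,s5,s9,s12} and {s8}.
On input a, block {s0,s3,s5,s9,s12} splits into {s3,s5,s9,s12} and {s0}.
Split {s3,s5,s9,s12} by δ(·,a) → {s5,s9,s12} and {s3}.
On input a, block {s5,s9,s12} splits into {s5,s9} and {s12}.
On input a, block {s1,s7} splits into {s1} and {s7}.
No further refinement is possible. Final partition (10 blocks): {s5,s9} | {s4} | {s2} | {s11} | {s1} | {s8} | {s0} | {s3} | {s12} | {s7}.
s5 and s11 end up in different blocks, so they are distinguishable. For instance, the string 'bb' is accepted from only s5.

No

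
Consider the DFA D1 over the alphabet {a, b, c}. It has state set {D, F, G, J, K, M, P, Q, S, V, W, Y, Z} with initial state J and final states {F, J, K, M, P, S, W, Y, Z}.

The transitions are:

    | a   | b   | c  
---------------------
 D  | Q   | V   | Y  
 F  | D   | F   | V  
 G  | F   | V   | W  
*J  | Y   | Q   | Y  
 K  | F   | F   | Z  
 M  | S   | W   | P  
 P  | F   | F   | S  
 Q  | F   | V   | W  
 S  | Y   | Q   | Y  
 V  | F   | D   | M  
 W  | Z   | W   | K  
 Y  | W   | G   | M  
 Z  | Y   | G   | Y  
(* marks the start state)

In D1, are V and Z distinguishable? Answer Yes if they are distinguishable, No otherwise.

Every state is reachable, so we keep all 13.
Initial partition by acceptance: {F,J,K,M,P,S,W,Y,Z} | {D,G,Q,V}.
Split {F,J,K,M,P,S,W,Y,Z} by δ(·,a) → {J,K,M,P,S,W,Y,Z} and {F}.
Split {J,K,M,P,S,W,Y,Z} by δ(·,a) → {J,M,S,W,Y,Z} and {K,P}.
Split {J,M,S,W,Y,Z} by δ(·,b) → {J,S,Y,Z} and {M,W}.
On input a, block {J,S,Y,Z} splits into {J,S,Z} and {Y}.
Refine {D,G,Q,V} on symbol a: members go to different blocks, giving {G,Q,V} and {D}.
On input b, block {G,Q,V} splits into {G,Q} and {V}.
Stable partition: {J,S,Z} | {G,Q} | {F} | {K,P} | {M,W} | {Y} | {D} | {V} — 8 equivalence classes.
V and Z end up in different blocks, so they are distinguishable. For instance, the string 'ε' is accepted from only Z.

Yes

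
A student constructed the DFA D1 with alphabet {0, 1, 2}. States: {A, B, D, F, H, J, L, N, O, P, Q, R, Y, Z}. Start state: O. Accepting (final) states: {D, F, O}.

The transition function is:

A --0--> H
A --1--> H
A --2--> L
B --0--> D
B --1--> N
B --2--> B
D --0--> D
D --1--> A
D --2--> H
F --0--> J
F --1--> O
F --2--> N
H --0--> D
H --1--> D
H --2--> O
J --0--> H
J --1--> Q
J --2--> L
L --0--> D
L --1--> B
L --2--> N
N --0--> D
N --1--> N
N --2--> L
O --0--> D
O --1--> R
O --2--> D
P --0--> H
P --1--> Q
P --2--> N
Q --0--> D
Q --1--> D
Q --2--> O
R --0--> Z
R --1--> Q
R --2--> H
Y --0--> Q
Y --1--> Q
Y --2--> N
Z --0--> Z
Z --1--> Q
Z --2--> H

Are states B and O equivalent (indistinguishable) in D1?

States {F,J,P,Y} cannot be reached from the start state, so discard them.
P0 = {D,O} | {A,B,H,L,N,Q,R,Z}.
On input 2, block {D,O} splits into {O} and {D}.
On input 0, block {A,B,H,L,N,Q,R,Z} splits into {B,H,L,N,Q} and {A,R,Z}.
Refine {B,H,L,N,Q} on symbol 1: members go to different blocks, giving {B,L,N} and {H,Q}.
On input 0, block {A,R,Z} splits into {R,Z} and {A}.
The partition is now stable with 6 blocks: {O} | {B,L,N} | {D} | {R,Z} | {H,Q} | {A}.
B and O end up in different blocks, so they are distinguishable. For instance, the string 'ε' is accepted from only O.

No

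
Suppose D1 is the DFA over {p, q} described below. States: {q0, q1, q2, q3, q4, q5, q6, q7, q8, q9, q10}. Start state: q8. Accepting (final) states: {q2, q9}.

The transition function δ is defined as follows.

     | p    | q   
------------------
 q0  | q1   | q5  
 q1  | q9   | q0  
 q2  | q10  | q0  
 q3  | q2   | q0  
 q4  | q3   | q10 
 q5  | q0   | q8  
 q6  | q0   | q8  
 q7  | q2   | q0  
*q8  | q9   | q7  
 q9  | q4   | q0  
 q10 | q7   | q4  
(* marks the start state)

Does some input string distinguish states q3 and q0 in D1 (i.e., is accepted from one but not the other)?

First remove the unreachable states {q6}; 10 states remain.
Start with accepting vs non-accepting: {q2,q9} | {q0,q1,q3,q4,q5,q7,q8,q10}.
Split {q0,q1,q3,q4,q5,q7,q8,q10} by δ(·,p) → {q0,q4,q5,q10} and {q1,q3,q7,q8}.
On input p, block {q0,q4,q5,q10} splits into {q0,q4,q10} and {q5}.
Refine {q0,q4,q10} on symbol q: members go to different blocks, giving {q4,q10} and {q0}.
On input q, block {q1,q3,q7,q8} splits into {q1,q3,q7} and {q8}.
The partition is now stable with 6 blocks: {q2,q9} | {q4,q10} | {q1,q3,q7} | {q5} | {q0} | {q8}.
q3 and q0 end up in different blocks, so they are distinguishable. For instance, the string 'p' is accepted from only q3.

Yes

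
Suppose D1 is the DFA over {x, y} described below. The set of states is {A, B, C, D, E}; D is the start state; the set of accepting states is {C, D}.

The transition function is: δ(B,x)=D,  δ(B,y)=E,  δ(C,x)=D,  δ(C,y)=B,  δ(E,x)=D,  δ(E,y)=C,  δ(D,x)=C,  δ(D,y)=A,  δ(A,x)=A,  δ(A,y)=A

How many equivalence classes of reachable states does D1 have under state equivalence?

Every state is reachable, so we keep all 5.
Start with accepting vs non-accepting: {C,D} | {A,B,E}.
Refine {A,B,E} on symbol x: members go to different blocks, giving {B,E} and {A}.
Split {C,D} by δ(·,y) → {C} and {D}.
Split {B,E} by δ(·,y) → {B} and {E}.
No further refinement is possible. Final partition (5 blocks): {C} | {B} | {A} | {D} | {E}.

5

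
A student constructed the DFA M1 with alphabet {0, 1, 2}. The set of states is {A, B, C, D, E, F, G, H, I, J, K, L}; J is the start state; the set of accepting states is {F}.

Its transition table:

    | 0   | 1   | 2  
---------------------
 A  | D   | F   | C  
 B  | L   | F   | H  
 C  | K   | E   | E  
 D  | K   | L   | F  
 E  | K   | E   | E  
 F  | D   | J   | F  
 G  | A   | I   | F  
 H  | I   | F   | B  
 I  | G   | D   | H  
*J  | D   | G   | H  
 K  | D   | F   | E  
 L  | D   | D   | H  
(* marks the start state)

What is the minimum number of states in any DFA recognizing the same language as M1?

6

Initial partition by acceptance: {F} | {A,B,C,D,E,G,H,I,J,K,L}.
On input 1, block {A,B,C,D,E,G,H,I,J,K,L} splits into {C,D,E,G,I,J,L} and {A,B,H,K}.
On input 0, block {C,D,E,G,I,J,L} splits into {C,D,E,G} and {I,J,L}.
On input 1, block {C,D,E,G} splits into {C,E} and {D,G}.
On input 0, block {A,B,H,K} splits into {A,K} and {B,H}.
No further refinement is possible. Final partition (6 blocks): {F} | {C,E} | {A,K} | {I,J,L} | {D,G} | {B,H}.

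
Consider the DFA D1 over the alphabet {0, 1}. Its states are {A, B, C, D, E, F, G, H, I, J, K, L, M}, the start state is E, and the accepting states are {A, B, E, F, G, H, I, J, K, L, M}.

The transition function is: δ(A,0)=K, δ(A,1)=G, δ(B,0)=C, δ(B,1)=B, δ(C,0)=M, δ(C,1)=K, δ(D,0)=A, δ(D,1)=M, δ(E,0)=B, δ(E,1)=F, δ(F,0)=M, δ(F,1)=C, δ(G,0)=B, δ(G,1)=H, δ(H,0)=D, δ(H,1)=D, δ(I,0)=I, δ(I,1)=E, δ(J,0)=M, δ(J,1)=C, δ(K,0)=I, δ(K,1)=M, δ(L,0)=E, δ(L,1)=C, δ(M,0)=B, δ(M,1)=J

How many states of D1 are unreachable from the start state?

BFS from E reaches {B, C, E, F, I, J, K, M}; the 5 state(s) A, D, G, H, L are never visited.

5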